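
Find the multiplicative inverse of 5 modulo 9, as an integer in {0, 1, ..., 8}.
Apply the extended Euclidean algorithm to (9, 5), tracking rows (r, s, t) with s·9 + t·5 = r. Each division r_prev = q·r_cur + r_new produces the new row as (previous row) − q·(current row):
  row A: (9, 1, 0)   [1·9 + 0·5 = 9]
  row B: (5, 0, 1)   [0·9 + 1·5 = 5]
  9 = 1·5 + 4   → row C = row A − 1·row B = (4, 1, −1)   [check: 1·9 − 1·5 = 4]
  5 = 1·4 + 1   → row D = row B − 1·row C = (1, −1, 2)   [check: −1·9 + 2·5 = 1]
  4 = 4·1 + 0   → remainder 0, stop. gcd = 1 (last nonzero row D).
The gcd is 1, so 5 is invertible mod 9. The last nonzero row gives −1·9 + 2·5 = 1, so t = 2. So 5^(−1) ≡ 2 (mod 9). Verify: 5 · 2 = 10 ≡ 1 (mod 9). ✓

Final answer: 5^(−1) ≡ 2 (mod 9)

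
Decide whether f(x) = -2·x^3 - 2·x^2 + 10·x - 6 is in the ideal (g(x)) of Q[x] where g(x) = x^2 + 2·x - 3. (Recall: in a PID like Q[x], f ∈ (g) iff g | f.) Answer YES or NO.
YES

In Q[x] the ideal (g) consists of all multiples of g, so f ∈ (g) iff g | f, i.e. iff the remainder of f on division by g is 0. Divide f by g (g is monic, so eliminate the leading term of the running remainder at each step):
  leading term -2·x^3: subtract (-2·x)·g(x) = -2·x^3 - 4·x^2 + 6·x, leaving 2·x^2 + 4·x - 6
  leading term 2·x^2: subtract (2)·g(x) = 2·x^2 + 4·x - 6, leaving 0
The remainder is 0, so f(x) = g(x) · h(x) with h(x) = 2 - 2·x. Hence g | f, i.e. f ∈ (g).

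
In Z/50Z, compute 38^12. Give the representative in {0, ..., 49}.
6

Use repeated squaring. Binary(12) = 1100. Walk through the bits of the exponent 12 left-to-right: at each bit after the leading one, square the running value, then multiply by 38 if the bit is 1 (always reducing mod 50):
  bit 1 = 1 (leading): start with 38.
  bit 2 = 1: square 38^2 = 1444 ≡ 44; bit is 1, so multiply 44·38 = 1672 ≡ 22 (mod 50).
  bit 3 = 0: square 22^2 = 484 ≡ 34 (mod 50).
  bit 4 = 0: square 34^2 = 1156 ≡ 6 (mod 50).
Final value: 38^12 ≡ 6 (mod 50).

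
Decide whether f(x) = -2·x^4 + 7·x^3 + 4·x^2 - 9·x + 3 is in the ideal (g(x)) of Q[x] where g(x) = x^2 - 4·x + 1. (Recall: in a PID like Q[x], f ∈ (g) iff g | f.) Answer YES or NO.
NO

In Q[x] the ideal (g) consists of all multiples of g, so f ∈ (g) iff g | f, i.e. iff the remainder of f on division by g is 0. Divide f by g (g is monic, so eliminate the leading term of the running remainder at each step):
  leading term -2·x^4: subtract (-2·x^2)·g(x) = -2·x^4 + 8·x^3 - 2·x^2, leaving -x^3 + 6·x^2 - 9·x + 3
  leading term -x^3: subtract (-x)·g(x) = -x^3 + 4·x^2 - x, leaving 2·x^2 - 8·x + 3
  leading term 2·x^2: subtract (2)·g(x) = 2·x^2 - 8·x + 2, leaving 1
The remainder r(x) = 1 ≠ 0 (and deg r < deg g), so g ∤ f, i.e. f ∉ (g).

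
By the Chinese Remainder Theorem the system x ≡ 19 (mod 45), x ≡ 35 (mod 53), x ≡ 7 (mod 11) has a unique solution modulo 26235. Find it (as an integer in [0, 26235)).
The moduli 45, 53, 11 are pairwise coprime, so by the CRT there is a unique solution mod 45·53·11 = 26235.
Solve by successive substitution. Start with x ≡ 19 (mod 45).
  Combine with x ≡ 35 (mod 53): write x = 19 + 45·t and require 19 + 45·t ≡ 35 (mod 53), i.e. 45·t ≡ 35 − 19 ≡ 16 (mod 53). Since 45^(−1) ≡ 33 (mod 53), t ≡ 33·16 ≡ 51 (mod 53). So x ≡ 19 + 45·51 = 2314 (mod 2385).
  Combine with x ≡ 7 (mod 11): write x = 2314 + 2385·t and require 2314 + 2385·t ≡ 7 (mod 11), i.e. 2385·t ≡ 7 − 2314 ≡ 3 (mod 11). Since 2385^(−1) ≡ 5 (mod 11) (2385 ≡ 9 (mod 11)), t ≡ 5·3 ≡ 4 (mod 11). So x ≡ 2314 + 2385·4 = 11854 (mod 26235).
Unique solution in [0, 26235): x = 11854.

Final answer: x ≡ 11854 (mod 26235); the representative in [0, 26235) is 11854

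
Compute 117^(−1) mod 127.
Apply the extended Euclidean algorithm to (127, 117), tracking rows (r, s, t) with s·127 + t·117 = r. Each division r_prev = q·r_cur + r_new produces the new row as (previous row) − q·(current row):
  row A: (127, 1, 0)   [1·127 + 0·117 = 127]
  row B: (117, 0, 1)   [0·127 + 1·117 = 117]
  127 = 1·117 + 10   → row C = row A − 1·row B = (10, 1, −1)   [check: 1·127 − 1·117 = 10]
  117 = 11·10 + 7   → row D = row B − 11·row C = (7, −11, 12)   [check: −11·127 + 12·117 = 7]
  10 = 1·7 + 3   → row E = row C − 1·row D = (3, 12, −13)   [check: 12·127 − 13·117 = 3]
  7 = 2·3 + 1   → row F = row D − 2·row E = (1, −35, 38)   [check: −35·127 + 38·117 = 1]
  3 = 3·1 + 0   → remainder 0, stop. gcd = 1 (last nonzero row F).
The gcd is 1, so 117 is invertible mod 127. The last nonzero row gives −35·127 + 38·117 = 1, so t = 38. So 117^(−1) ≡ 38 (mod 127). Verify: 117 · 38 = 4446 ≡ 1 (mod 127). ✓

Final answer: 117^(−1) ≡ 38 (mod 127)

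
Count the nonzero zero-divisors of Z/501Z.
In Z/501Z each nonzero element is either a unit (gcd with 501 is 1) or a zero-divisor (gcd > 1). The number of units is φ(501): factorise 501 = 3 · 167, so φ(501) = (3 − 1) · (167 − 1) = 2 · 166 = 332. The nonzero elements number 501 − 1 = 500. Hence the nonzero zero-divisors number 500 − 332 = 168.

Final answer: Z/501Z has 168 nonzero zero-divisors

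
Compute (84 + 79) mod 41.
Reduce the summands first: 84 ≡ 2, 79 ≡ 38 (mod 41), so 84 + 79 ≡ 2 + 38 (mod 41). 2 + 38 = 40; 40 = 0·41 + 40, so (84 + 79) mod 41 = 40.

Final answer: 40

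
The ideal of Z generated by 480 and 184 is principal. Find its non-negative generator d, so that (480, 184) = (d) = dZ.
In the PID Z, (a, b) is generated by gcd(a, b). Compute gcd(480, 184) with the extended Euclidean algorithm, tracking rows (r, s, t) with s·480 + t·184 = r:
  row A: (480, 1, 0)   [1·480 + 0·184 = 480]
  row B: (184, 0, 1)   [0·480 + 1·184 = 184]
  480 = 2·184 + 112   → row C = row A − 2·row B = (112, 1, −2)   [check: 1·480 − 2·184 = 112]
  184 = 1·112 + 72   → row D = row B − 1·row C = (72, −1, 3)   [check: −1·480 + 3·184 = 72]
  112 = 1·72 + 40   → row E = row C − 1·row D = (40, 2, −5)   [check: 2·480 − 5·184 = 40]
  72 = 1·40 + 32   → row F = row D − 1·row E = (32, −3, 8)   [check: −3·480 + 8·184 = 32]
  40 = 1·32 + 8   → row G = row E − 1·row F = (8, 5, −13)   [check: 5·480 − 13·184 = 8]
  32 = 4·8 + 0   → remainder 0, stop. gcd = 8 (last nonzero row G).
So gcd(480, 184) = 8, with Bézout identity 5·480 − 13·184 = 8. Containment (⊇): the Bézout identity exhibits 8 as an element of (480, 184), giving (8) ⊆ (480, 184). Containment (⊆): since 8 | 480 and 8 | 184 (480 = 8·60, 184 = 8·23), every Z-linear combination of 480 and 184 is divisible by 8, so (480, 184) ⊆ (8). Therefore (480, 184) = (8), d = 8.

Final answer: (480, 184) = (8); d = 8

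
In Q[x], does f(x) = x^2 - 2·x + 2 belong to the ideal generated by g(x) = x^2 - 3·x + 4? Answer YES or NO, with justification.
NO

In Q[x] the ideal (g) consists of all multiples of g, so f ∈ (g) iff g | f, i.e. iff the remainder of f on division by g is 0. Divide f by g (g is monic, so eliminate the leading term of the running remainder at each step):
  leading term x^2: subtract (1)·g(x) = x^2 - 3·x + 4, leaving x - 2
The remainder r(x) = x - 2 ≠ 0 (and deg r < deg g), so g ∤ f, i.e. f ∉ (g).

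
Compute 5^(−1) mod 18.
Apply the extended Euclidean algorithm to (18, 5), tracking rows (r, s, t) with s·18 + t·5 = r. Each division r_prev = q·r_cur + r_new produces the new row as (previous row) − q·(current row):
  row A: (18, 1, 0)   [1·18 + 0·5 = 18]
  row B: (5, 0, 1)   [0·18 + 1·5 = 5]
  18 = 3·5 + 3   → row C = row A − 3·row B = (3, 1, −3)   [check: 1·18 − 3·5 = 3]
  5 = 1·3 + 2   → row D = row B − 1·row C = (2, −1, 4)   [check: −1·18 + 4·5 = 2]
  3 = 1·2 + 1   → row E = row C − 1·row D = (1, 2, −7)   [check: 2·18 − 7·5 = 1]
  2 = 2·1 + 0   → remainder 0, stop. gcd = 1 (last nonzero row E).
The gcd is 1, so 5 is invertible mod 18. The last nonzero row gives 2·18 − 7·5 = 1, so t = −7. So 5^(−1) ≡ −7 ≡ 11 (mod 18). Verify: 5 · 11 = 55 ≡ 1 (mod 18). ✓

Final answer: 5^(−1) ≡ 11 (mod 18)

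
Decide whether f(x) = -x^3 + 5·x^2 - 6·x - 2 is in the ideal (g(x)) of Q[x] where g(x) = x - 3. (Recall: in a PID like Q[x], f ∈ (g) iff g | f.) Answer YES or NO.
NO

In Q[x] the ideal (g) consists of all multiples of g, so f ∈ (g) iff g | f, i.e. iff the remainder of f on division by g is 0. Divide f by g (g is monic, so eliminate the leading term of the running remainder at each step):
  leading term -x^3: subtract (-x^2)·g(x) = -x^3 + 3·x^2, leaving 2·x^2 - 6·x - 2
  leading term 2·x^2: subtract (2·x)·g(x) = 2·x^2 - 6·x, leaving -2
The remainder r(x) = -2 ≠ 0 (and deg r < deg g), so g ∤ f, i.e. f ∉ (g).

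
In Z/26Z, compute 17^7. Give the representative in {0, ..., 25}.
17

Use repeated squaring. Binary(7) = 111. Walk through the bits of the exponent 7 left-to-right: at each bit after the leading one, square the running value, then multiply by 17 if the bit is 1 (always reducing mod 26):
  bit 1 = 1 (leading): start with 17.
  bit 2 = 1: square 17^2 = 289 ≡ 3; bit is 1, so multiply 3·17 = 51 ≡ 25 (mod 26).
  bit 3 = 1: square 25^2 = 625 ≡ 1; bit is 1, so multiply 1·17 = 17 (mod 26).
Final value: 17^7 ≡ 17 (mod 26).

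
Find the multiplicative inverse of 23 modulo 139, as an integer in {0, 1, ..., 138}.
23^(−1) ≡ 133 (mod 139)

Apply the extended Euclidean algorithm to (139, 23), tracking rows (r, s, t) with s·139 + t·23 = r. Each division r_prev = q·r_cur + r_new produces the new row as (previous row) − q·(current row):
  row A: (139, 1, 0)   [1·139 + 0·23 = 139]
  row B: (23, 0, 1)   [0·139 + 1·23 = 23]
  139 = 6·23 + 1   → row C = row A − 6·row B = (1, 1, −6)   [check: 1·139 − 6·23 = 1]
  23 = 23·1 + 0   → remainder 0, stop. gcd = 1 (last nonzero row C).
The gcd is 1, so 23 is invertible mod 139. The last nonzero row gives 1·139 − 6·23 = 1, so t = −6. So 23^(−1) ≡ −6 ≡ 133 (mod 139). Verify: 23 · 133 = 3059 ≡ 1 (mod 139). ✓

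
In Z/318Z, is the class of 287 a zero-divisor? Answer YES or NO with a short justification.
NO

gcd(287, 318) = 1, so 287 is a unit in Z/318Z (it has a multiplicative inverse). A unit cannot be a zero-divisor: if 287·b ≡ 0 then multiplying both sides by 287^(−1) gives b ≡ 0. So 287 is not a zero-divisor.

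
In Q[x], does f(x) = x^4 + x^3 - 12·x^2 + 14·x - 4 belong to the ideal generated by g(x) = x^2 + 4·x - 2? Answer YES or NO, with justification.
YES

In Q[x] the ideal (g) consists of all multiples of g, so f ∈ (g) iff g | f, i.e. iff the remainder of f on division by g is 0. Divide f by g (g is monic, so eliminate the leading term of the running remainder at each step):
  leading term x^4: subtract (x^2)·g(x) = x^4 + 4·x^3 - 2·x^2, leaving -3·x^3 - 10·x^2 + 14·x - 4
  leading term -3·x^3: subtract (-3·x)·g(x) = -3·x^3 - 12·x^2 + 6·x, leaving 2·x^2 + 8·x - 4
  leading term 2·x^2: subtract (2)·g(x) = 2·x^2 + 8·x - 4, leaving 0
The remainder is 0, so f(x) = g(x) · h(x) with h(x) = x^2 - 3·x + 2. Hence g | f, i.e. f ∈ (g).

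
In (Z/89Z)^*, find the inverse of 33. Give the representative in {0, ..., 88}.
Apply the extended Euclidean algorithm to (89, 33), tracking rows (r, s, t) with s·89 + t·33 = r. Each division r_prev = q·r_cur + r_new produces the new row as (previous row) − q·(current row):
  row A: (89, 1, 0)   [1·89 + 0·33 = 89]
  row B: (33, 0, 1)   [0·89 + 1·33 = 33]
  89 = 2·33 + 23   → row C = row A − 2·row B = (23, 1, −2)   [check: 1·89 − 2·33 = 23]
  33 = 1·23 + 10   → row D = row B − 1·row C = (10, −1, 3)   [check: −1·89 + 3·33 = 10]
  23 = 2·10 + 3   → row E = row C − 2·row D = (3, 3, −8)   [check: 3·89 − 8·33 = 3]
  10 = 3·3 + 1   → row F = row D − 3·row E = (1, −10, 27)   [check: −10·89 + 27·33 = 1]
  3 = 3·1 + 0   → remainder 0, stop. gcd = 1 (last nonzero row F).
The gcd is 1, so 33 is invertible mod 89. The last nonzero row gives −10·89 + 27·33 = 1, so t = 27. So 33^(−1) ≡ 27 (mod 89). Verify: 33 · 27 = 891 ≡ 1 (mod 89). ✓

Final answer: 33^(−1) ≡ 27 (mod 89)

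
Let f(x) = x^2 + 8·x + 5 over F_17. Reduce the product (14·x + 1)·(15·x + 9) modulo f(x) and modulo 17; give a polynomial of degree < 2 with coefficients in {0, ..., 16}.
a · b ≡ 8·x + 13 (mod f(x))

Multiply as integer polynomials: a · b = 210·x^2 + 141·x + 9. Reducing coefficients mod 17: a · b ≡ 6·x^2 + 5·x + 9. Now divide by f(x) = x^2 + 8·x + 5 in F_17[x], eliminating the leading term at each step:
  leading term 6·x^2: subtract (6)·f(x) = 6·x^2 + 14·x + 13, leaving 8·x + 13 (coefficients mod 17)
The degree is now < 2, so this is the remainder. Hence a · b ≡ 8·x + 13 in F_17[x]/(f).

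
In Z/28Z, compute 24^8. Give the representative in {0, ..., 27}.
16

Use repeated squaring. Binary(8) = 1000. Walk through the bits of the exponent 8 left-to-right: at each bit after the leading one, square the running value, then multiply by 24 if the bit is 1 (always reducing mod 28):
  bit 1 = 1 (leading): start with 24.
  bit 2 = 0: square 24^2 = 576 ≡ 16 (mod 28).
  bit 3 = 0: square 16^2 = 256 ≡ 4 (mod 28).
  bit 4 = 0: square 4^2 = 16 (mod 28).
Final value: 24^8 ≡ 16 (mod 28).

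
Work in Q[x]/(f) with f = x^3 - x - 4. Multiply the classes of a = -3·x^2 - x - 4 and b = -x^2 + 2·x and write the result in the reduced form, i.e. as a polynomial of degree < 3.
a · b ≡ 5·x^2 - x - 20 (mod f(x))

First multiply in Q[x] without reducing: a · b = 3·x^4 - 5·x^3 + 2·x^2 - 8·x. Now divide by f(x) = x^3 - x - 4, eliminating the leading term at each step:
  leading term 3·x^4: subtract (3·x)·f(x) = 3·x^4 - 3·x^2 - 12·x, leaving -5·x^3 + 5·x^2 + 4·x
  leading term -5·x^3: subtract (-5)·f(x) = -5·x^3 + 5·x + 20, leaving 5·x^2 - x - 20
The degree is now < 3, so this is the remainder. Hence a · b ≡ 5·x^2 - x - 20 in Q[x]/(f).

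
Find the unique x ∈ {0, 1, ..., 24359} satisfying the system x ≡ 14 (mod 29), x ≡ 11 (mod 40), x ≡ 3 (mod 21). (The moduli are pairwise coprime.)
x ≡ 10251 (mod 24360); the representative in [0, 24360) is 10251

The moduli 29, 40, 21 are pairwise coprime, so by the CRT there is a unique solution mod 29·40·21 = 24360.
Solve by successive substitution. Start with x ≡ 14 (mod 29).
  Combine with x ≡ 11 (mod 40): write x = 14 + 29·t and require 14 + 29·t ≡ 11 (mod 40), i.e. 29·t ≡ 11 − 14 ≡ 37 (mod 40). Since 29^(−1) ≡ 29 (mod 40), t ≡ 29·37 ≡ 33 (mod 40). So x ≡ 14 + 29·33 = 971 (mod 1160).
  Combine with x ≡ 3 (mod 21): write x = 971 + 1160·t and require 971 + 1160·t ≡ 3 (mod 21), i.e. 1160·t ≡ 3 − 971 ≡ 19 (mod 21). Since 1160^(−1) ≡ 17 (mod 21) (1160 ≡ 5 (mod 21)), t ≡ 17·19 ≡ 8 (mod 21). So x ≡ 971 + 1160·8 = 10251 (mod 24360).
Unique solution in [0, 24360): x = 10251.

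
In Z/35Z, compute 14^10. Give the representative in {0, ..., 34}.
Use repeated squaring. Binary(10) = 1010. Walk through the bits of the exponent 10 left-to-right: at each bit after the leading one, square the running value, then multiply by 14 if the bit is 1 (always reducing mod 35):
  bit 1 = 1 (leading): start with 14.
  bit 2 = 0: square 14^2 = 196 ≡ 21 (mod 35).
  bit 3 = 1: square 21^2 = 441 ≡ 21; bit is 1, so multiply 21·14 = 294 ≡ 14 (mod 35).
  bit 4 = 0: square 14^2 = 196 ≡ 21 (mod 35).
Final value: 14^10 ≡ 21 (mod 35).

Final answer: 21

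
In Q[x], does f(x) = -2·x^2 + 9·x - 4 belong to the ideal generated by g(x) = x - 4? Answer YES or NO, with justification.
In Q[x] the ideal (g) consists of all multiples of g, so f ∈ (g) iff g | f, i.e. iff the remainder of f on division by g is 0. Divide f by g (g is monic, so eliminate the leading term of the running remainder at each step):
  leading term -2·x^2: subtract (-2·x)·g(x) = -2·x^2 + 8·x, leaving x - 4
  leading term x: subtract (1)·g(x) = x - 4, leaving 0
The remainder is 0, so f(x) = g(x) · h(x) with h(x) = 1 - 2·x. Hence g | f, i.e. f ∈ (g).

Final answer: YES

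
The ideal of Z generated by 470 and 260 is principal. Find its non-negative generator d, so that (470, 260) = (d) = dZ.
In the PID Z, (a, b) is generated by gcd(a, b). Compute gcd(470, 260) with the extended Euclidean algorithm, tracking rows (r, s, t) with s·470 + t·260 = r:
  row A: (470, 1, 0)   [1·470 + 0·260 = 470]
  row B: (260, 0, 1)   [0·470 + 1·260 = 260]
  470 = 1·260 + 210   → row C = row A − 1·row B = (210, 1, −1)   [check: 1·470 − 1·260 = 210]
  260 = 1·210 + 50   → row D = row B − 1·row C = (50, −1, 2)   [check: −1·470 + 2·260 = 50]
  210 = 4·50 + 10   → row E = row C − 4·row D = (10, 5, −9)   [check: 5·470 − 9·260 = 10]
  50 = 5·10 + 0   → remainder 0, stop. gcd = 10 (last nonzero row E).
So gcd(470, 260) = 10, with Bézout identity 5·470 − 9·260 = 10. Containment (⊇): the Bézout identity exhibits 10 as an element of (470, 260), giving (10) ⊆ (470, 260). Containment (⊆): since 10 | 470 and 10 | 260 (470 = 10·47, 260 = 10·26), every Z-linear combination of 470 and 260 is divisible by 10, so (470, 260) ⊆ (10). Therefore (470, 260) = (10), d = 10.

Final answer: (470, 260) = (10); d = 10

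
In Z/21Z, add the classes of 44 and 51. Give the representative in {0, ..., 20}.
Reduce the summands first: 44 ≡ 2, 51 ≡ 9 (mod 21), so 44 + 51 ≡ 2 + 9 (mod 21). 2 + 9 = 11; 11 = 0·21 + 11, so (44 + 51) mod 21 = 11.

Final answer: 11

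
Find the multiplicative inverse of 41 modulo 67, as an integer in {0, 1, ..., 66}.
41^(−1) ≡ 18 (mod 67)

Apply the extended Euclidean algorithm to (67, 41), tracking rows (r, s, t) with s·67 + t·41 = r. Each division r_prev = q·r_cur + r_new produces the new row as (previous row) − q·(current row):
  row A: (67, 1, 0)   [1·67 + 0·41 = 67]
  row B: (41, 0, 1)   [0·67 + 1·41 = 41]
  67 = 1·41 + 26   → row C = row A − 1·row B = (26, 1, −1)   [check: 1·67 − 1·41 = 26]
  41 = 1·26 + 15   → row D = row B − 1·row C = (15, −1, 2)   [check: −1·67 + 2·41 = 15]
  26 = 1·15 + 11   → row E = row C − 1·row D = (11, 2, −3)   [check: 2·67 − 3·41 = 11]
  15 = 1·11 + 4   → row F = row D − 1·row E = (4, −3, 5)   [check: −3·67 + 5·41 = 4]
  11 = 2·4 + 3   → row G = row E − 2·row F = (3, 8, −13)   [check: 8·67 − 13·41 = 3]
  4 = 1·3 + 1   → row H = row F − 1·row G = (1, −11, 18)   [check: −11·67 + 18·41 = 1]
  3 = 3·1 + 0   → remainder 0, stop. gcd = 1 (last nonzero row H).
The gcd is 1, so 41 is invertible mod 67. The last nonzero row gives −11·67 + 18·41 = 1, so t = 18. So 41^(−1) ≡ 18 (mod 67). Verify: 41 · 18 = 738 ≡ 1 (mod 67). ✓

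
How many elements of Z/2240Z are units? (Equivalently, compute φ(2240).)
Z/2240Z has φ(2240) = 768 units

An element a ∈ Z/2240Z is a unit iff gcd(a, 2240) = 1, so the number of units is φ(2240). φ is multiplicative, with φ(p^e) = p^e − p^(e−1). Factorise 2240 = 2^6 · 5 · 7. Then
  φ(2240) = (2^6 − 2^5) · (5 − 1) · (7 − 1) = 32 · 4 · 6 = 768.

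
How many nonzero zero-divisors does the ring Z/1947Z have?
Z/1947Z has 786 nonzero zero-divisors

In Z/1947Z each nonzero element is either a unit (gcd with 1947 is 1) or a zero-divisor (gcd > 1). The number of units is φ(1947): factorise 1947 = 3 · 11 · 59, so φ(1947) = (3 − 1) · (11 − 1) · (59 − 1) = 2 · 10 · 58 = 1160. The nonzero elements number 1947 − 1 = 1946. Hence the nonzero zero-divisors number 1946 − 1160 = 786.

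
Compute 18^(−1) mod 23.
18^(−1) ≡ 9 (mod 23)

Apply the extended Euclidean algorithm to (23, 18), tracking rows (r, s, t) with s·23 + t·18 = r. Each division r_prev = q·r_cur + r_new produces the new row as (previous row) − q·(current row):
  row A: (23, 1, 0)   [1·23 + 0·18 = 23]
  row B: (18, 0, 1)   [0·23 + 1·18 = 18]
  23 = 1·18 + 5   → row C = row A − 1·row B = (5, 1, −1)   [check: 1·23 − 1·18 = 5]
  18 = 3·5 + 3   → row D = row B − 3·row C = (3, −3, 4)   [check: −3·23 + 4·18 = 3]
  5 = 1·3 + 2   → row E = row C − 1·row D = (2, 4, −5)   [check: 4·23 − 5·18 = 2]
  3 = 1·2 + 1   → row F = row D − 1·row E = (1, −7, 9)   [check: −7·23 + 9·18 = 1]
  2 = 2·1 + 0   → remainder 0, stop. gcd = 1 (last nonzero row F).
The gcd is 1, so 18 is invertible mod 23. The last nonzero row gives −7·23 + 9·18 = 1, so t = 9. So 18^(−1) ≡ 9 (mod 23). Verify: 18 · 9 = 162 ≡ 1 (mod 23). ✓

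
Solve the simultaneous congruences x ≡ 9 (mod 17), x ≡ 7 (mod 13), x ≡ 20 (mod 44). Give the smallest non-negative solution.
The moduli 17, 13, 44 are pairwise coprime, so by the CRT there is a unique solution mod 17·13·44 = 9724.
Solve by successive substitution. Start with x ≡ 9 (mod 17).
  Combine with x ≡ 7 (mod 13): write x = 9 + 17·t and require 9 + 17·t ≡ 7 (mod 13), i.e. 17·t ≡ 7 − 9 ≡ 11 (mod 13). Since 17^(−1) ≡ 10 (mod 13) (17 ≡ 4 (mod 13)), t ≡ 10·11 ≡ 6 (mod 13). So x ≡ 9 + 17·6 = 111 (mod 221).
  Combine with x ≡ 20 (mod 44): write x = 111 + 221·t and require 111 + 221·t ≡ 20 (mod 44), i.e. 221·t ≡ 20 − 111 ≡ 41 (mod 44). Since 221^(−1) ≡ 1 (mod 44) (221 ≡ 1 (mod 44)), t ≡ 1·41 ≡ 41 (mod 44). So x ≡ 111 + 221·41 = 9172 (mod 9724).
Unique solution in [0, 9724): x = 9172.

Final answer: x ≡ 9172 (mod 9724); the representative in [0, 9724) is 9172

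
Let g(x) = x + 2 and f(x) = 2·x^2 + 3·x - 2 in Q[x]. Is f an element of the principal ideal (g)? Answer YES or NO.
In Q[x] the ideal (g) consists of all multiples of g, so f ∈ (g) iff g | f, i.e. iff the remainder of f on division by g is 0. Divide f by g (g is monic, so eliminate the leading term of the running remainder at each step):
  leading term 2·x^2: subtract (2·x)·g(x) = 2·x^2 + 4·x, leaving -x - 2
  leading term -x: subtract (-1)·g(x) = -x - 2, leaving 0
The remainder is 0, so f(x) = g(x) · h(x) with h(x) = 2·x - 1. Hence g | f, i.e. f ∈ (g).

Final answer: YES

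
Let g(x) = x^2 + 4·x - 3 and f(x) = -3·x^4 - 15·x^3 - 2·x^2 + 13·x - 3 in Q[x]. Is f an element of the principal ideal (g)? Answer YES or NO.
In Q[x] the ideal (g) consists of all multiples of g, so f ∈ (g) iff g | f, i.e. iff the remainder of f on division by g is 0. Divide f by g (g is monic, so eliminate the leading term of the running remainder at each step):
  leading term -3·x^4: subtract (-3·x^2)·g(x) = -3·x^4 - 12·x^3 + 9·x^2, leaving -3·x^3 - 11·x^2 + 13·x - 3
  leading term -3·x^3: subtract (-3·x)·g(x) = -3·x^3 - 12·x^2 + 9·x, leaving x^2 + 4·x - 3
  leading term x^2: subtract (1)·g(x) = x^2 + 4·x - 3, leaving 0
The remainder is 0, so f(x) = g(x) · h(x) with h(x) = -3·x^2 - 3·x + 1. Hence g | f, i.e. f ∈ (g).

Final answer: YES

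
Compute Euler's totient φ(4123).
φ(4123) = 3240

φ is multiplicative, with φ(p^e) = p^e − p^(e−1). Factorise 4123 = 7 · 19 · 31. Then
  φ(4123) = (7 − 1) · (19 − 1) · (31 − 1) = 6 · 18 · 30 = 3240.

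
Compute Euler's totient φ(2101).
φ is multiplicative, with φ(p^e) = p^e − p^(e−1). Factorise 2101 = 11 · 191. Then
  φ(2101) = (11 − 1) · (191 − 1) = 10 · 190 = 1900.

Final answer: φ(2101) = 1900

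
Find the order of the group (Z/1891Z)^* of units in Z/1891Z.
(Z/1891Z)^* consists of the classes a with gcd(a, 1891) = 1, so its order is φ(1891). φ is multiplicative, with φ(p^e) = p^e − p^(e−1). Factorise 1891 = 31 · 61. Then
  φ(1891) = (31 − 1) · (61 − 1) = 30 · 60 = 1800.
Thus |(Z/1891Z)^*| = 1800.

Final answer: |(Z/1891Z)^*| = 1800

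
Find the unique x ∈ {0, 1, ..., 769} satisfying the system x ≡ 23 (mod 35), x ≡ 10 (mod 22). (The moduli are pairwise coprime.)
x ≡ 758 (mod 770); the representative in [0, 770) is 758

The moduli 35, 22 are pairwise coprime, so by the CRT there is a unique solution mod 35·22 = 770.
Solve by successive substitution. Start with x ≡ 23 (mod 35).
  Combine with x ≡ 10 (mod 22): write x = 23 + 35·t and require 23 + 35·t ≡ 10 (mod 22), i.e. 35·t ≡ 10 − 23 ≡ 9 (mod 22). Since 35^(−1) ≡ 17 (mod 22) (35 ≡ 13 (mod 22)), t ≡ 17·9 ≡ 21 (mod 22). So x ≡ 23 + 35·21 = 758 (mod 770).
Unique solution in [0, 770): x = 758.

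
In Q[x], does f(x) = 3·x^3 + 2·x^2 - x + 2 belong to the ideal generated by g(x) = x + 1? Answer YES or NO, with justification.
NO

In Q[x] the ideal (g) consists of all multiples of g, so f ∈ (g) iff g | f, i.e. iff the remainder of f on division by g is 0. Divide f by g (g is monic, so eliminate the leading term of the running remainder at each step):
  leading term 3·x^3: subtract (3·x^2)·g(x) = 3·x^3 + 3·x^2, leaving -x^2 - x + 2
  leading term -x^2: subtract (-x)·g(x) = -x^2 - x, leaving 2
The remainder r(x) = 2 ≠ 0 (and deg r < deg g), so g ∤ f, i.e. f ∉ (g).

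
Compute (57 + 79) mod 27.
1

Reduce the summands first: 57 ≡ 3, 79 ≡ 25 (mod 27), so 57 + 79 ≡ 3 + 25 (mod 27). 3 + 25 = 28; 28 = 1·27 + 1, so (57 + 79) mod 27 = 1.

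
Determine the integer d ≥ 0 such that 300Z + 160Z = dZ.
In the PID Z, (a, b) is generated by gcd(a, b). Compute gcd(300, 160) with the extended Euclidean algorithm, tracking rows (r, s, t) with s·300 + t·160 = r:
  row A: (300, 1, 0)   [1·300 + 0·160 = 300]
  row B: (160, 0, 1)   [0·300 + 1·160 = 160]
  300 = 1·160 + 140   → row C = row A − 1·row B = (140, 1, −1)   [check: 1·300 − 1·160 = 140]
  160 = 1·140 + 20   → row D = row B − 1·row C = (20, −1, 2)   [check: −1·300 + 2·160 = 20]
  140 = 7·20 + 0   → remainder 0, stop. gcd = 20 (last nonzero row D).
So gcd(300, 160) = 20, with Bézout identity −1·300 + 2·160 = 20. Containment (⊇): the Bézout identity exhibits 20 as an element of (300, 160), giving (20) ⊆ (300, 160). Containment (⊆): since 20 | 300 and 20 | 160 (300 = 20·15, 160 = 20·8), every Z-linear combination of 300 and 160 is divisible by 20, so (300, 160) ⊆ (20). Therefore (300, 160) = (20), d = 20.

Final answer: (300, 160) = (20); d = 20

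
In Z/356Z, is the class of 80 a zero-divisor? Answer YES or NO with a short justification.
gcd(80, 356) = 4 > 1, so 80 is not a unit in Z/356Z. In Z/nZ every nonzero non-unit is a zero-divisor: explicitly, take b = 356/gcd = 89 ≠ 0 (mod 356); then 80·89 = 7120 = 20·356, i.e. 80·89 ≡ 0 (mod 356). So 80 is a zero-divisor.

Final answer: YES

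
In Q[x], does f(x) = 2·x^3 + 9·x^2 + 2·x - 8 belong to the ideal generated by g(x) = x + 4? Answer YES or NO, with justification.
YES

In Q[x] the ideal (g) consists of all multiples of g, so f ∈ (g) iff g | f, i.e. iff the remainder of f on division by g is 0. Divide f by g (g is monic, so eliminate the leading term of the running remainder at each step):
  leading term 2·x^3: subtract (2·x^2)·g(x) = 2·x^3 + 8·x^2, leaving x^2 + 2·x - 8
  leading term x^2: subtract (x)·g(x) = x^2 + 4·x, leaving -2·x - 8
  leading term -2·x: subtract (-2)·g(x) = -2·x - 8, leaving 0
The remainder is 0, so f(x) = g(x) · h(x) with h(x) = 2·x^2 + x - 2. Hence g | f, i.e. f ∈ (g).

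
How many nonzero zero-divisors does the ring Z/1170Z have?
Z/1170Z has 881 nonzero zero-divisors

In Z/1170Z each nonzero element is either a unit (gcd with 1170 is 1) or a zero-divisor (gcd > 1). The number of units is φ(1170): factorise 1170 = 2 · 3^2 · 5 · 13, so φ(1170) = (2 − 1) · (3^2 − 3^1) · (5 − 1) · (13 − 1) = 1 · 6 · 4 · 12 = 288. The nonzero elements number 1170 − 1 = 1169. Hence the nonzero zero-divisors number 1169 − 288 = 881.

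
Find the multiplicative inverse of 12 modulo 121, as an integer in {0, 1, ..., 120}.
12^(−1) ≡ 111 (mod 121)

Apply the extended Euclidean algorithm to (121, 12), tracking rows (r, s, t) with s·121 + t·12 = r. Each division r_prev = q·r_cur + r_new produces the new row as (previous row) − q·(current row):
  row A: (121, 1, 0)   [1·121 + 0·12 = 121]
  row B: (12, 0, 1)   [0·121 + 1·12 = 12]
  121 = 10·12 + 1   → row C = row A − 10·row B = (1, 1, −10)   [check: 1·121 − 10·12 = 1]
  12 = 12·1 + 0   → remainder 0, stop. gcd = 1 (last nonzero row C).
The gcd is 1, so 12 is invertible mod 121. The last nonzero row gives 1·121 − 10·12 = 1, so t = −10. So 12^(−1) ≡ −10 ≡ 111 (mod 121). Verify: 12 · 111 = 1332 ≡ 1 (mod 121). ✓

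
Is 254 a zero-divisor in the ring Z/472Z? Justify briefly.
gcd(254, 472) = 2 > 1, so 254 is not a unit in Z/472Z. In Z/nZ every nonzero non-unit is a zero-divisor: explicitly, take b = 472/gcd = 236 ≠ 0 (mod 472); then 254·236 = 59944 = 127·472, i.e. 254·236 ≡ 0 (mod 472). So 254 is a zero-divisor.

Final answer: YES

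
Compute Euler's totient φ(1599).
φ is multiplicative, with φ(p^e) = p^e − p^(e−1). Factorise 1599 = 3 · 13 · 41. Then
  φ(1599) = (3 − 1) · (13 − 1) · (41 − 1) = 2 · 12 · 40 = 960.

Final answer: φ(1599) = 960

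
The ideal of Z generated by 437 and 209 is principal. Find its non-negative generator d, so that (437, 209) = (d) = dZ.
In the PID Z, (a, b) is generated by gcd(a, b). Compute gcd(437, 209) with the extended Euclidean algorithm, tracking rows (r, s, t) with s·437 + t·209 = r:
  row A: (437, 1, 0)   [1·437 + 0·209 = 437]
  row B: (209, 0, 1)   [0·437 + 1·209 = 209]
  437 = 2·209 + 19   → row C = row A − 2·row B = (19, 1, −2)   [check: 1·437 − 2·209 = 19]
  209 = 11·19 + 0   → remainder 0, stop. gcd = 19 (last nonzero row C).
So gcd(437, 209) = 19, with Bézout identity 1·437 − 2·209 = 19. Containment (⊇): the Bézout identity exhibits 19 as an element of (437, 209), giving (19) ⊆ (437, 209). Containment (⊆): since 19 | 437 and 19 | 209 (437 = 19·23, 209 = 19·11), every Z-linear combination of 437 and 209 is divisible by 19, so (437, 209) ⊆ (19). Therefore (437, 209) = (19), d = 19.

Final answer: (437, 209) = (19); d = 19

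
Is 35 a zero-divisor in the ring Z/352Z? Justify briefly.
gcd(35, 352) = 1, so 35 is a unit in Z/352Z (it has a multiplicative inverse). A unit cannot be a zero-divisor: if 35·b ≡ 0 then multiplying both sides by 35^(−1) gives b ≡ 0. So 35 is not a zero-divisor.

Final answer: NO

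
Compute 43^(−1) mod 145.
Apply the extended Euclidean algorithm to (145, 43), tracking rows (r, s, t) with s·145 + t·43 = r. Each division r_prev = q·r_cur + r_new produces the new row as (previous row) − q·(current row):
  row A: (145, 1, 0)   [1·145 + 0·43 = 145]
  row B: (43, 0, 1)   [0·145 + 1·43 = 43]
  145 = 3·43 + 16   → row C = row A − 3·row B = (16, 1, −3)   [check: 1·145 − 3·43 = 16]
  43 = 2·16 + 11   → row D = row B − 2·row C = (11, −2, 7)   [check: −2·145 + 7·43 = 11]
  16 = 1·11 + 5   → row E = row C − 1·row D = (5, 3, −10)   [check: 3·145 − 10·43 = 5]
  11 = 2·5 + 1   → row F = row D − 2·row E = (1, −8, 27)   [check: −8·145 + 27·43 = 1]
  5 = 5·1 + 0   → remainder 0, stop. gcd = 1 (last nonzero row F).
The gcd is 1, so 43 is invertible mod 145. The last nonzero row gives −8·145 + 27·43 = 1, so t = 27. So 43^(−1) ≡ 27 (mod 145). Verify: 43 · 27 = 1161 ≡ 1 (mod 145). ✓

Final answer: 43^(−1) ≡ 27 (mod 145)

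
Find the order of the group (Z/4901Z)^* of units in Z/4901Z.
|(Z/4901Z)^*| = 4368

(Z/4901Z)^* consists of the classes a with gcd(a, 4901) = 1, so its order is φ(4901). φ is multiplicative, with φ(p^e) = p^e − p^(e−1). Factorise 4901 = 13^2 · 29. Then
  φ(4901) = (13^2 − 13^1) · (29 − 1) = 156 · 28 = 4368.
Thus |(Z/4901Z)^*| = 4368.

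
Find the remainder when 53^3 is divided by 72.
Use repeated squaring. Binary(3) = 11. Walk through the bits of the exponent 3 left-to-right: at each bit after the leading one, square the running value, then multiply by 53 if the bit is 1 (always reducing mod 72):
  bit 1 = 1 (leading): start with 53.
  bit 2 = 1: square 53^2 = 2809 ≡ 1; bit is 1, so multiply 1·53 = 53 (mod 72).
Final value: 53^3 ≡ 53 (mod 72).

Final answer: 53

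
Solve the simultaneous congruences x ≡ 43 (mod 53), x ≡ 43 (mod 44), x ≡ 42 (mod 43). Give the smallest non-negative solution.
The moduli 53, 44, 43 are pairwise coprime, so by the CRT there is a unique solution mod 53·44·43 = 100276.
Solve by successive substitution. Start with x ≡ 43 (mod 53).
  Combine with x ≡ 43 (mod 44): write x = 43 + 53·t and require 43 + 53·t ≡ 43 (mod 44), i.e. 53·t ≡ 43 − 43 ≡ 0 (mod 44). Since 53^(−1) ≡ 5 (mod 44) (53 ≡ 9 (mod 44)), t ≡ 5·0 ≡ 0 (mod 44). So x ≡ 43 + 53·0 = 43 (mod 2332).
  Combine with x ≡ 42 (mod 43): write x = 43 + 2332·t and require 43 + 2332·t ≡ 42 (mod 43), i.e. 2332·t ≡ 42 − 43 ≡ 42 (mod 43). Since 2332^(−1) ≡ 13 (mod 43) (2332 ≡ 10 (mod 43)), t ≡ 13·42 ≡ 30 (mod 43). So x ≡ 43 + 2332·30 = 70003 (mod 100276).
Unique solution in [0, 100276): x = 70003.

Final answer: x ≡ 70003 (mod 100276); the representative in [0, 100276) is 70003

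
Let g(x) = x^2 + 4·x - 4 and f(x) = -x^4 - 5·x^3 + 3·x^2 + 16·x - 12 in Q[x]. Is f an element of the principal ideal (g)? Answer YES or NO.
YES

In Q[x] the ideal (g) consists of all multiples of g, so f ∈ (g) iff g | f, i.e. iff the remainder of f on division by g is 0. Divide f by g (g is monic, so eliminate the leading term of the running remainder at each step):
  leading term -x^4: subtract (-x^2)·g(x) = -x^4 - 4·x^3 + 4·x^2, leaving -x^3 - x^2 + 16·x - 12
  leading term -x^3: subtract (-x)·g(x) = -x^3 - 4·x^2 + 4·x, leaving 3·x^2 + 12·x - 12
  leading term 3·x^2: subtract (3)·g(x) = 3·x^2 + 12·x - 12, leaving 0
The remainder is 0, so f(x) = g(x) · h(x) with h(x) = -x^2 - x + 3. Hence g | f, i.e. f ∈ (g).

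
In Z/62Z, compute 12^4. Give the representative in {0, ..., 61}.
28

Use repeated squaring. Binary(4) = 100. Walk through the bits of the exponent 4 left-to-right: at each bit after the leading one, square the running value, then multiply by 12 if the bit is 1 (always reducing mod 62):
  bit 1 = 1 (leading): start with 12.
  bit 2 = 0: square 12^2 = 144 ≡ 20 (mod 62).
  bit 3 = 0: square 20^2 = 400 ≡ 28 (mod 62).
Final value: 12^4 ≡ 28 (mod 62).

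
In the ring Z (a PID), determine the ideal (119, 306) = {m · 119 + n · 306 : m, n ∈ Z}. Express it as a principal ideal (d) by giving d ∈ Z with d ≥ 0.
In the PID Z, (a, b) is generated by gcd(a, b). Compute gcd(306, 119) with the extended Euclidean algorithm, tracking rows (r, s, t) with s·306 + t·119 = r:
  row A: (306, 1, 0)   [1·306 + 0·119 = 306]
  row B: (119, 0, 1)   [0·306 + 1·119 = 119]
  306 = 2·119 + 68   → row C = row A − 2·row B = (68, 1, −2)   [check: 1·306 − 2·119 = 68]
  119 = 1·68 + 51   → row D = row B − 1·row C = (51, −1, 3)   [check: −1·306 + 3·119 = 51]
  68 = 1·51 + 17   → row E = row C − 1·row D = (17, 2, −5)   [check: 2·306 − 5·119 = 17]
  51 = 3·17 + 0   → remainder 0, stop. gcd = 17 (last nonzero row E).
So gcd(119, 306) = 17, with Bézout identity 2·306 − 5·119 = 17. Containment (⊇): the Bézout identity exhibits 17 as an element of (119, 306), giving (17) ⊆ (119, 306). Containment (⊆): since 17 | 119 and 17 | 306 (119 = 17·7, 306 = 17·18), every Z-linear combination of 119 and 306 is divisible by 17, so (119, 306) ⊆ (17). Therefore (119, 306) = (17), d = 17.

Final answer: (119, 306) = (17); d = 17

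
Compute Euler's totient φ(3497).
φ is multiplicative, with φ(p^e) = p^e − p^(e−1). Factorise 3497 = 13 · 269. Then
  φ(3497) = (13 − 1) · (269 − 1) = 12 · 268 = 3216.

Final answer: φ(3497) = 3216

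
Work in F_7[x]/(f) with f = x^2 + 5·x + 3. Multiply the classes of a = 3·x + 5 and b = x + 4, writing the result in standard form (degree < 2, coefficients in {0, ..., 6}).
Multiply as integer polynomials: a · b = 3·x^2 + 17·x + 20. Reducing coefficients mod 7: a · b ≡ 3·x^2 + 3·x + 6. Now divide by f(x) = x^2 + 5·x + 3 in F_7[x], eliminating the leading term at each step:
  leading term 3·x^2: subtract (3)·f(x) = 3·x^2 + x + 2, leaving 2·x + 4 (coefficients mod 7)
The degree is now < 2, so this is the remainder. Hence a · b ≡ 2·x + 4 in F_7[x]/(f).

Final answer: a · b ≡ 2·x + 4 (mod f(x))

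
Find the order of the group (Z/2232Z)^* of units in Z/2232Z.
(Z/2232Z)^* consists of the classes a with gcd(a, 2232) = 1, so its order is φ(2232). φ is multiplicative, with φ(p^e) = p^e − p^(e−1). Factorise 2232 = 2^3 · 3^2 · 31. Then
  φ(2232) = (2^3 − 2^2) · (3^2 − 3^1) · (31 − 1) = 4 · 6 · 30 = 720.
Thus |(Z/2232Z)^*| = 720.

Final answer: |(Z/2232Z)^*| = 720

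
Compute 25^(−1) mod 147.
Apply the extended Euclidean algorithm to (147, 25), tracking rows (r, s, t) with s·147 + t·25 = r. Each division r_prev = q·r_cur + r_new produces the new row as (previous row) − q·(current row):
  row A: (147, 1, 0)   [1·147 + 0·25 = 147]
  row B: (25, 0, 1)   [0·147 + 1·25 = 25]
  147 = 5·25 + 22   → row C = row A − 5·row B = (22, 1, −5)   [check: 1·147 − 5·25 = 22]
  25 = 1·22 + 3   → row D = row B − 1·row C = (3, −1, 6)   [check: −1·147 + 6·25 = 3]
  22 = 7·3 + 1   → row E = row C − 7·row D = (1, 8, −47)   [check: 8·147 − 47·25 = 1]
  3 = 3·1 + 0   → remainder 0, stop. gcd = 1 (last nonzero row E).
The gcd is 1, so 25 is invertible mod 147. The last nonzero row gives 8·147 − 47·25 = 1, so t = −47. So 25^(−1) ≡ −47 ≡ 100 (mod 147). Verify: 25 · 100 = 2500 ≡ 1 (mod 147). ✓

Final answer: 25^(−1) ≡ 100 (mod 147)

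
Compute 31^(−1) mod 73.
Apply the extended Euclidean algorithm to (73, 31), tracking rows (r, s, t) with s·73 + t·31 = r. Each division r_prev = q·r_cur + r_new produces the new row as (previous row) − q·(current row):
  row A: (73, 1, 0)   [1·73 + 0·31 = 73]
  row B: (31, 0, 1)   [0·73 + 1·31 = 31]
  73 = 2·31 + 11   → row C = row A − 2·row B = (11, 1, −2)   [check: 1·73 − 2·31 = 11]
  31 = 2·11 + 9   → row D = row B − 2·row C = (9, −2, 5)   [check: −2·73 + 5·31 = 9]
  11 = 1·9 + 2   → row E = row C − 1·row D = (2, 3, −7)   [check: 3·73 − 7·31 = 2]
  9 = 4·2 + 1   → row F = row D − 4·row E = (1, −14, 33)   [check: −14·73 + 33·31 = 1]
  2 = 2·1 + 0   → remainder 0, stop. gcd = 1 (last nonzero row F).
The gcd is 1, so 31 is invertible mod 73. The last nonzero row gives −14·73 + 33·31 = 1, so t = 33. So 31^(−1) ≡ 33 (mod 73). Verify: 31 · 33 = 1023 ≡ 1 (mod 73). ✓

Final answer: 31^(−1) ≡ 33 (mod 73)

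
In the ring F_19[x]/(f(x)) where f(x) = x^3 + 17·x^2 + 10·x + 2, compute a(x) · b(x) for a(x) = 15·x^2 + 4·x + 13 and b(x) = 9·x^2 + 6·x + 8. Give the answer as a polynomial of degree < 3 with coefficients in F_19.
Multiply as integer polynomials: a · b = 135·x^4 + 126·x^3 + 261·x^2 + 110·x + 104. Reducing coefficients mod 19: a · b ≡ 2·x^4 + 12·x^3 + 14·x^2 + 15·x + 9. Now divide by f(x) = x^3 + 17·x^2 + 10·x + 2 in F_19[x], eliminating the leading term at each step:
  leading term 2·x^4: subtract (2·x)·f(x) = 2·x^4 + 15·x^3 + x^2 + 4·x, leaving 16·x^3 + 13·x^2 + 11·x + 9 (coefficients mod 19)
  leading term 16·x^3: subtract (16)·f(x) = 16·x^3 + 6·x^2 + 8·x + 13, leaving 7·x^2 + 3·x + 15 (coefficients mod 19)
The degree is now < 3, so this is the remainder. Hence a · b ≡ 7·x^2 + 3·x + 15 in F_19[x]/(f).

Final answer: a · b ≡ 7·x^2 + 3·x + 15 (mod f(x))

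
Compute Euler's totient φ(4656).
φ is multiplicative, with φ(p^e) = p^e − p^(e−1). Factorise 4656 = 2^4 · 3 · 97. Then
  φ(4656) = (2^4 − 2^3) · (3 − 1) · (97 − 1) = 8 · 2 · 96 = 1536.

Final answer: φ(4656) = 1536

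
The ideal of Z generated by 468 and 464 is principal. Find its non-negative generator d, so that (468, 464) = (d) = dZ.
(468, 464) = (4); d = 4

In the PID Z, (a, b) is generated by gcd(a, b). Compute gcd(468, 464) with the extended Euclidean algorithm, tracking rows (r, s, t) with s·468 + t·464 = r:
  row A: (468, 1, 0)   [1·468 + 0·464 = 468]
  row B: (464, 0, 1)   [0·468 + 1·464 = 464]
  468 = 1·464 + 4   → row C = row A − 1·row B = (4, 1, −1)   [check: 1·468 − 1·464 = 4]
  464 = 116·4 + 0   → remainder 0, stop. gcd = 4 (last nonzero row C).
So gcd(468, 464) = 4, with Bézout identity 1·468 − 1·464 = 4. Containment (⊇): the Bézout identity exhibits 4 as an element of (468, 464), giving (4) ⊆ (468, 464). Containment (⊆): since 4 | 468 and 4 | 464 (468 = 4·117, 464 = 4·116), every Z-linear combination of 468 and 464 is divisible by 4, so (468, 464) ⊆ (4). Therefore (468, 464) = (4), d = 4.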